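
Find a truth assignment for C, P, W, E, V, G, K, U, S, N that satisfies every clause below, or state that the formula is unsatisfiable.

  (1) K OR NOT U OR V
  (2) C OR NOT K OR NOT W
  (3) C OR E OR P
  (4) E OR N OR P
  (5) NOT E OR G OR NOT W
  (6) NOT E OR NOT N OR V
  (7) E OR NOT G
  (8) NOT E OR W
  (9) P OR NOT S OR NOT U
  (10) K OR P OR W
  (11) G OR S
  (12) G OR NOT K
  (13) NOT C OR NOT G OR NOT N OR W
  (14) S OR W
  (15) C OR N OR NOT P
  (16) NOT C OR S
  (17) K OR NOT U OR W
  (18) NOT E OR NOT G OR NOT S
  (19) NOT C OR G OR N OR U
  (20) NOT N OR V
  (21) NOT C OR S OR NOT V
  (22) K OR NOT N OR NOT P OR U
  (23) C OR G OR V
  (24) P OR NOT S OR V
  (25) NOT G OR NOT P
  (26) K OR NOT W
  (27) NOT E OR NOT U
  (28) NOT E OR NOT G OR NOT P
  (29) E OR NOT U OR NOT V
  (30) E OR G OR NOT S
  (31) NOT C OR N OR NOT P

Unsatisfiable — no assignment works.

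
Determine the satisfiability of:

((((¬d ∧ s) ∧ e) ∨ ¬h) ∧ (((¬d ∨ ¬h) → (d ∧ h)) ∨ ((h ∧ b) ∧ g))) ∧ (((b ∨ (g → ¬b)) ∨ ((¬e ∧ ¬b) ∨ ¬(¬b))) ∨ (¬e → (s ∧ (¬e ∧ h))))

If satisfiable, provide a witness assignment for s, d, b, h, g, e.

s = True, d = False, b = True, h = True, g = True, e = True

  (((¬d ∧ s) ∧ e) ∨ ¬h) ∧ (((¬d ∨ ¬h) → (d ∧ h)) ∨ ((h ∧ b) ∧ g)) = True
    ((¬d ∧ s) ∧ e) ∨ ¬h = True
      (¬d ∧ s) ∧ e = True
        ¬d ∧ s = True
          ¬d = True
      ¬h = False
    ((¬d ∨ ¬h) → (d ∧ h)) ∨ ((h ∧ b) ∧ g) = True
      (¬d ∨ ¬h) → (d ∧ h) = False
        ¬d ∨ ¬h = True
          ¬d = True
          ¬h = False
        d ∧ h = False
      (h ∧ b) ∧ g = True
        h ∧ b = True
  ((b ∨ (g → ¬b)) ∨ ((¬e ∧ ¬b) ∨ ¬(¬b))) ∨ (¬e → (s ∧ (¬e ∧ h))) = True
    (b ∨ (g → ¬b)) ∨ ((¬e ∧ ¬b) ∨ ¬(¬b)) = True
      b ∨ (g → ¬b) = True
        g → ¬b = False
          ¬b = False
      (¬e ∧ ¬b) ∨ ¬(¬b) = True
        ¬e ∧ ¬b = False
          ¬e = False
          ¬b = False
        ¬(¬b) = True
          ¬b = False
    ¬e → (s ∧ (¬e ∧ h)) = True
      ¬e = False
      s ∧ (¬e ∧ h) = False
        ¬e ∧ h = False
          ¬e = False
Both conjuncts True, so the formula holds.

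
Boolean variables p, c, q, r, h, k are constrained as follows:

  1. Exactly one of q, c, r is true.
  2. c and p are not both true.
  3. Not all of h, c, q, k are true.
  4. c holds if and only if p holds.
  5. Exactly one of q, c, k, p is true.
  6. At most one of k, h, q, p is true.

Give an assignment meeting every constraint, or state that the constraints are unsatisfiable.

p = False, c = False, q = False, r = True, h = False, k = True

  (1) {q, c, r}: 1 true — exactly one ✓
  (2) c=F, p=F — not both ✓
  (3) {h, c, q, k}: 1/4 true — not all ✓
  (4) c=F, p=F — same ✓
  (5) {q, c, k, p}: 1 true — exactly one ✓
  (6) {k, h, q, p}: 1 true — at most one ✓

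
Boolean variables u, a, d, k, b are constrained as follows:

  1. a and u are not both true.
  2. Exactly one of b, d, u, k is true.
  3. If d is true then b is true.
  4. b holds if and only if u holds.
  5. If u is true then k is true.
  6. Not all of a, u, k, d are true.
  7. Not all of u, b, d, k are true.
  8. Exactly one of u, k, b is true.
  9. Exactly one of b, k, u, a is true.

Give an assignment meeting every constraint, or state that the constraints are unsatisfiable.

u: False, a: False, d: False, k: True, b: False

  (1) a=F, u=F — not both ✓
  (2) {b, d, u, k}: 1 true — exactly one ✓
  (3) d=F ⇒ b: vacuous ✓
  (4) b=F, u=F — same ✓
  (5) u=F ⇒ k: vacuous ✓
  (6) {a, u, k, d}: 1/4 true — not all ✓
  (7) {u, b, d, k}: 1/4 true — not all ✓
  (8) {u, k, b}: 1 true — exactly one ✓
  (9) {b, k, u, a}: 1 true — exactly one ✓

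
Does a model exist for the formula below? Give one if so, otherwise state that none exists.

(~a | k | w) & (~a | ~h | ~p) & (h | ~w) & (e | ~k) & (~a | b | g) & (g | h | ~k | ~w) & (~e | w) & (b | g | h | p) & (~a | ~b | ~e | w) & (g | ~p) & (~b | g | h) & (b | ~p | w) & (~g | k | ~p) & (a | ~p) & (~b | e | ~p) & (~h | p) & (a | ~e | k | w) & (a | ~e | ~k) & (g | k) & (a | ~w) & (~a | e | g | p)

b = False; w = False; k = False; p = False; a = False; e = False; h = False; g = True

Set b = False.
Try w = True:
  (h | ~w) forces h = True.
  (~h | p) forces p = True.
  (~a | ~h | ~p) forces a = False.
  clause (a | ~p) is falsified — backtrack.
So w = False.
  then (~e | w) forces e = False.
  then (b | ~p | w) forces p = False.
  then (~h | p) forces h = False.
  then (e | ~k) forces k = False.
  then (b | g | h | p) forces g = True.
  then (~a | k | w) forces a = False.
All clauses satisfied.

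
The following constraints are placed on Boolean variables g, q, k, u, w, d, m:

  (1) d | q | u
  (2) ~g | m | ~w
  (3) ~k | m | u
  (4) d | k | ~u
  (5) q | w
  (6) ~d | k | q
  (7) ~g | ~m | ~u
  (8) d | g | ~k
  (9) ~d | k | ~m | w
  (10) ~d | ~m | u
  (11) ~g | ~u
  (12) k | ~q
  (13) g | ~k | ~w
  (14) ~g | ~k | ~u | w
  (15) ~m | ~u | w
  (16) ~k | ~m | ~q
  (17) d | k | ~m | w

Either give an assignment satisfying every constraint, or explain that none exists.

g=F, q=T, k=T, u=T, w=F, d=T, m=F

Set g = False.
Try q = False:
  (q | w) forces w = True.
  (g | ~k | ~w) forces k = False.
  (~d | k | q) forces d = False.
  (d | q | u) forces u = True.
  clause (d | k | ~u) is falsified — backtrack.
So q = True.
  then (k | ~q) forces k = True.
  then (g | ~k | ~w) forces w = False.
  then (~k | ~m | ~q) forces m = False.
  then (~k | m | u) forces u = True.
  then (d | g | ~k) forces d = True.
All clauses satisfied.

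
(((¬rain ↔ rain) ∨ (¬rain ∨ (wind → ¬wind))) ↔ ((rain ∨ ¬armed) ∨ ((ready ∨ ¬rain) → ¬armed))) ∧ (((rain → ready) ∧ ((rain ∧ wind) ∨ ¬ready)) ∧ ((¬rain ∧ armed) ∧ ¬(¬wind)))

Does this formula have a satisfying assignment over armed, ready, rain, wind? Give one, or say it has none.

Case rain = True: the conjunct ¬rain is False.
Case rain = False: the formula simplifies to (¬armed ∨ ¬armed) ∧ (¬ready ∧ (armed ∧ ¬(¬wind))).
  armed = True: the conjunct ¬armed ∨ ¬armed becomes ¬True ∨ ¬True = False.
  armed = False: the conjunct armed is False.
Both cases fail — unsatisfiable.

Unsatisfiable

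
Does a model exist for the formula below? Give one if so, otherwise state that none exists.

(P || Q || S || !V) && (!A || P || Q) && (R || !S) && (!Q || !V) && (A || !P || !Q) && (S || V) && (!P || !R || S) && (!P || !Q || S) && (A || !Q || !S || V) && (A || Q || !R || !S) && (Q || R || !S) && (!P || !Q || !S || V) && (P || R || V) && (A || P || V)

Set Q = False.
Set A = False.
Try S = True:
  (R || !S) forces R = True.
  clause (A || Q || !R || !S) is falsified — backtrack.
So S = False.
  then (S || V) forces V = True.
  then (P || Q || S || !V) forces P = True.
  then (!P || !R || S) forces R = False.
All clauses satisfied.

Q = False; A = False; S = False; R = False; V = True; P = True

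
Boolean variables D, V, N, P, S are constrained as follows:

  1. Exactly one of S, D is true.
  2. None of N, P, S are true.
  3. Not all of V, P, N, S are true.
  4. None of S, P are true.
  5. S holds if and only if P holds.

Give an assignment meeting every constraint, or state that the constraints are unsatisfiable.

D = True, V = False, N = False, P = False, S = False

  (1) {S, D}: 1 true — exactly one ✓
  (2) {N, P, S}: 0 true — none ✓
  (3) {V, P, N, S}: 0/4 true — not all ✓
  (4) {S, P}: 0 true — none ✓
  (5) S=F, P=F — same ✓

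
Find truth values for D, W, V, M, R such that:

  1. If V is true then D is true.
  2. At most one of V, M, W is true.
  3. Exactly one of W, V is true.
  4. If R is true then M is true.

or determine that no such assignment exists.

D: False, W: True, V: False, M: False, R: False

  (1) V=F ⇒ D: vacuous ✓
  (2) {V, M, W}: 1 true — at most one ✓
  (3) {W, V}: 1 true — exactly one ✓
  (4) R=F ⇒ M: vacuous ✓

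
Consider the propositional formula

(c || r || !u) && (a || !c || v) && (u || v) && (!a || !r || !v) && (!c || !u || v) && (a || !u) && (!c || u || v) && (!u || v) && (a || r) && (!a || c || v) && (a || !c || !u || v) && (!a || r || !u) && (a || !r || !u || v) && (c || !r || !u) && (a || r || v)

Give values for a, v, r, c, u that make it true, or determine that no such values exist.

Set a = True.
Try v = False:
  (u || v) forces u = True.
  clause (!u || v) is falsified — backtrack.
So v = True.
  then (!a || !r || !v) forces r = False.
  then (!a || r || !u) forces u = False.
Set c = False.
All clauses satisfied.

a = True, v = True, r = False, c = False, u = False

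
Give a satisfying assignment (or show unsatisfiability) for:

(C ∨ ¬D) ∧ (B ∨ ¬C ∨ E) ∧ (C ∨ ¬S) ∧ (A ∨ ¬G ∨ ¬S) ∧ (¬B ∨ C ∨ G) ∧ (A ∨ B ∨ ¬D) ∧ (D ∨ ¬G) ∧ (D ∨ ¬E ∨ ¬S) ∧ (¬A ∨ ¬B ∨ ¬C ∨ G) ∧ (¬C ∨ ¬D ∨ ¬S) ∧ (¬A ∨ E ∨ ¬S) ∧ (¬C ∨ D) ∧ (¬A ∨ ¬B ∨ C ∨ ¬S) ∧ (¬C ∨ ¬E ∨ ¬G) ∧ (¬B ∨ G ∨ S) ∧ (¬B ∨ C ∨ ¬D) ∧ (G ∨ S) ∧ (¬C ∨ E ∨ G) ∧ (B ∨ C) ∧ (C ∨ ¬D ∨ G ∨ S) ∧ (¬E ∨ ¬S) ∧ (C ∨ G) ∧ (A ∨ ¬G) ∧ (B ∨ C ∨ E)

Set E = False.
Try G = False:
  (G ∨ S) forces S = True.
  (C ∨ ¬S) forces C = True.
  clause (¬C ∨ E ∨ G) is falsified — backtrack.
So G = True.
  then (D ∨ ¬G) forces D = True.
  then (A ∨ ¬G) forces A = True.
  then (C ∨ ¬D) forces C = True.
  then (B ∨ ¬C ∨ E) forces B = True.
  then (¬C ∨ ¬D ∨ ¬S) forces S = False.
All clauses satisfied.

E: False, G: True, A: True, S: False, D: True, C: True, B: True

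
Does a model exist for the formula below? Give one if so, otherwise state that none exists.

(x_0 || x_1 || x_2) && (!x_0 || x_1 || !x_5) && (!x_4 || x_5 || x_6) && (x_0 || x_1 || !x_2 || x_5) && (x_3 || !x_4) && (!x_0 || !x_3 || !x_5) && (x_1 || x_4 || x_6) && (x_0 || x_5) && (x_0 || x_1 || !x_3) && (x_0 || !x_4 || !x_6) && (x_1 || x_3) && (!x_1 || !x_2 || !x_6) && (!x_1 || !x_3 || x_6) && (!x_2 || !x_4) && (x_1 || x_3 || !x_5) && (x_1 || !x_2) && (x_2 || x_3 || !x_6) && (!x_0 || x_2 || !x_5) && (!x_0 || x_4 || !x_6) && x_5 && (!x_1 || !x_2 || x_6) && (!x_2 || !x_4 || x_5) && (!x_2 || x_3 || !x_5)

Unit clause (x_5) forces x_5 = True.
Set x_0 = False.
Try x_1 = False:
  (x_0 || x_1 || x_2) forces x_2 = True.
  clause (x_1 || !x_2) is falsified — backtrack.
So x_1 = True.
Set x_2 = False.
Set x_3 = True.
  then (!x_1 || !x_3 || x_6) forces x_6 = True.
  then (x_0 || !x_4 || !x_6) forces x_4 = False.
All clauses satisfied.

x_0: False, x_1: True, x_2: False, x_3: True, x_4: False, x_5: True, x_6: True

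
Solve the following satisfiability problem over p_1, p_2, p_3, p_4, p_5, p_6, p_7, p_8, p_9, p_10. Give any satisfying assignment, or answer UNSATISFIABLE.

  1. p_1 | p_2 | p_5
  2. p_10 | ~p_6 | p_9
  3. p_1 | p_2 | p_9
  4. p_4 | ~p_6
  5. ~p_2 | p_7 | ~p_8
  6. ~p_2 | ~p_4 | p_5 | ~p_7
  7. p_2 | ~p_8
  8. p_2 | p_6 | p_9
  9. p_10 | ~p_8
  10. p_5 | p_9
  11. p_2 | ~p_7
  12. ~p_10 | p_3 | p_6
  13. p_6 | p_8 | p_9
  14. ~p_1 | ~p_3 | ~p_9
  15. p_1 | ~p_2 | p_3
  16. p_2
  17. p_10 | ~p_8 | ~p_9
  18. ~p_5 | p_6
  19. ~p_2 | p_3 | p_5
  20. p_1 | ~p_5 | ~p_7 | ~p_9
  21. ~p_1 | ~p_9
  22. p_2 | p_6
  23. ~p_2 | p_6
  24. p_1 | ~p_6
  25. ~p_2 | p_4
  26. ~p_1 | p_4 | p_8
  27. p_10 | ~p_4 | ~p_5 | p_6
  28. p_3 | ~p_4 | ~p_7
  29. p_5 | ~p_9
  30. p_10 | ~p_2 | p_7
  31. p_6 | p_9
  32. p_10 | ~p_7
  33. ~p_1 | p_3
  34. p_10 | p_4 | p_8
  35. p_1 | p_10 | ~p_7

Unit clause (p_2) forces p_2 = True.
In (~p_2 | p_6) only p_6 is left, so p_6 = True.
In (p_1 | ~p_6) only p_1 is left, so p_1 = True.
In (~p_2 | p_4) only p_4 is left, so p_4 = True.
In (~p_1 | p_3) only p_3 is left, so p_3 = True.
In (~p_1 | ~p_3 | ~p_9) only ~p_9 is left, so p_9 = False.
In (p_10 | ~p_6 | p_9) only p_10 is left, so p_10 = True.
In (p_5 | p_9) only p_5 is left, so p_5 = True.
Set p_7 = True.
Set p_8 = False.
All clauses satisfied.

p_1: True, p_2: True, p_3: True, p_4: True, p_5: True, p_6: True, p_7: True, p_8: False, p_9: False, p_10: True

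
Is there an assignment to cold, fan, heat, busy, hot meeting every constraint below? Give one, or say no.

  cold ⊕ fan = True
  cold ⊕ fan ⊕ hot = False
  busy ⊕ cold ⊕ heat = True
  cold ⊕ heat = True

cold = True; fan = False; heat = False; busy = False; hot = True

cold ⊕ fan = T ⊕ F = True ✓
cold ⊕ fan ⊕ hot = T ⊕ F ⊕ T = False ✓
busy ⊕ cold ⊕ heat = F ⊕ T ⊕ F = True ✓
cold ⊕ heat = T ⊕ F = True ✓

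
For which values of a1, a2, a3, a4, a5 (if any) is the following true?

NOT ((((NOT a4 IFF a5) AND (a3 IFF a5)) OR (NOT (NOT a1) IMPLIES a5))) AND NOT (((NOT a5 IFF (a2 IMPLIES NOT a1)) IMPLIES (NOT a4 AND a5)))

a1: True; a2: False; a3: False; a4: False; a5: False

  NOT ((((NOT a4 IFF a5) AND (a3 IFF a5)) OR (NOT (NOT a1) IMPLIES a5))) = True
    ((NOT a4 IFF a5) AND (a3 IFF a5)) OR (NOT (NOT a1) IMPLIES a5) = False
      (NOT a4 IFF a5) AND (a3 IFF a5) = False
        NOT a4 IFF a5 = False
          NOT a4 = True
        a3 IFF a5 = True
      NOT (NOT a1) IMPLIES a5 = False
        NOT (NOT a1) = True
          NOT a1 = False
  NOT (((NOT a5 IFF (a2 IMPLIES NOT a1)) IMPLIES (NOT a4 AND a5))) = True
    (NOT a5 IFF (a2 IMPLIES NOT a1)) IMPLIES (NOT a4 AND a5) = False
      NOT a5 IFF (a2 IMPLIES NOT a1) = True
        NOT a5 = True
        a2 IMPLIES NOT a1 = True
          NOT a1 = False
      NOT a4 AND a5 = False
        NOT a4 = True
Both conjuncts True, so the formula holds.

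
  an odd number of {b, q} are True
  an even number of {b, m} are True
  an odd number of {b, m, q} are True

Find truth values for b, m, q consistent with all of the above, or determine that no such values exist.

b=F, m=F, q=T

{b, q}: 1 true → odd ✓
{b, m}: 0 true → even ✓
{b, m, q}: 1 true → odd ✓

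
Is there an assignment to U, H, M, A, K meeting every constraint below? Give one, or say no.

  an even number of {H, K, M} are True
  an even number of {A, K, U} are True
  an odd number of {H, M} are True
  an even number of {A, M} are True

U: True, H: True, M: False, A: False, K: True

{H, K, M}: 2 true → even ✓
{A, K, U}: 2 true → even ✓
{H, M}: 1 true → odd ✓
{A, M}: 0 true → even ✓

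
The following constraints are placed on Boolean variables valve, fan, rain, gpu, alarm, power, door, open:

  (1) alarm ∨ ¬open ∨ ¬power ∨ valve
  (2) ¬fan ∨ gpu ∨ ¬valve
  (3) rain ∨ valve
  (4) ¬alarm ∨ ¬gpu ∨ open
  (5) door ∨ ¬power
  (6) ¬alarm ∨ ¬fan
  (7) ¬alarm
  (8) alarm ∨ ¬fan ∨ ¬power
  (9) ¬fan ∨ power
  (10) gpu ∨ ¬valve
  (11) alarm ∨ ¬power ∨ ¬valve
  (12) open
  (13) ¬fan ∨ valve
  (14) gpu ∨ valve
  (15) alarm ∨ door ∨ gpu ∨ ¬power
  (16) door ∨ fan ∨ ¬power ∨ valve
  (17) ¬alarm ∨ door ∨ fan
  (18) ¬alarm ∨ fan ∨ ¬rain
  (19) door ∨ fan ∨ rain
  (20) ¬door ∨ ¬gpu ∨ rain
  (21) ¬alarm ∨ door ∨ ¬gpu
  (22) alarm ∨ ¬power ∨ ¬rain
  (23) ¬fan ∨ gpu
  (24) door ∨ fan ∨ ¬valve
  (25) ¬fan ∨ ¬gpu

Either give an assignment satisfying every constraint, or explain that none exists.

Unit clause (¬alarm) forces alarm = False.
Unit clause (open) forces open = True.
Set valve = False.
  then (alarm ∨ ¬open ∨ ¬power ∨ valve) forces power = False.
  then (rain ∨ valve) forces rain = True.
  then (¬fan ∨ power) forces fan = False.
  then (gpu ∨ valve) forces gpu = True.
Set door = False.
All clauses satisfied.

valve=F, fan=F, rain=T, gpu=T, alarm=F, power=F, door=F, open=T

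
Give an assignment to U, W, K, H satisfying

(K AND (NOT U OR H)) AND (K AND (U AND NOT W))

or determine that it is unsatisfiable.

U = True, W = False, K = True, H = True

  K AND (NOT U OR H) = True
    NOT U OR H = True
      NOT U = False
  K AND (U AND NOT W) = True
    U AND NOT W = True
      NOT W = True
Both conjuncts True, so the formula holds.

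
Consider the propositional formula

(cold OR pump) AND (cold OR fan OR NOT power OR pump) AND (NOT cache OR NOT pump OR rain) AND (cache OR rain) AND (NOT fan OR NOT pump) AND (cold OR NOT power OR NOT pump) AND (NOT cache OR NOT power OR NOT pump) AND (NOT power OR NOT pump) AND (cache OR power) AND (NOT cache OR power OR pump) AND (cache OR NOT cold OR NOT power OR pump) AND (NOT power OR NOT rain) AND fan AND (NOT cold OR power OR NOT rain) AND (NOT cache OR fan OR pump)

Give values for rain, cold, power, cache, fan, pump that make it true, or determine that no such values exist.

Unit clause (fan) forces fan = True.
In (NOT fan OR NOT pump) only NOT pump is left, so pump = False.
In (cold OR pump) only cold is left, so cold = True.
Try rain = True:
  (NOT power OR NOT rain) forces power = False.
  clause (NOT cold OR power OR NOT rain) is falsified — backtrack.
So rain = False.
  then (cache OR rain) forces cache = True.
  then (NOT cache OR power OR pump) forces power = True.
All clauses satisfied.

rain = False, cold = True, power = True, cache = True, fan = True, pump = False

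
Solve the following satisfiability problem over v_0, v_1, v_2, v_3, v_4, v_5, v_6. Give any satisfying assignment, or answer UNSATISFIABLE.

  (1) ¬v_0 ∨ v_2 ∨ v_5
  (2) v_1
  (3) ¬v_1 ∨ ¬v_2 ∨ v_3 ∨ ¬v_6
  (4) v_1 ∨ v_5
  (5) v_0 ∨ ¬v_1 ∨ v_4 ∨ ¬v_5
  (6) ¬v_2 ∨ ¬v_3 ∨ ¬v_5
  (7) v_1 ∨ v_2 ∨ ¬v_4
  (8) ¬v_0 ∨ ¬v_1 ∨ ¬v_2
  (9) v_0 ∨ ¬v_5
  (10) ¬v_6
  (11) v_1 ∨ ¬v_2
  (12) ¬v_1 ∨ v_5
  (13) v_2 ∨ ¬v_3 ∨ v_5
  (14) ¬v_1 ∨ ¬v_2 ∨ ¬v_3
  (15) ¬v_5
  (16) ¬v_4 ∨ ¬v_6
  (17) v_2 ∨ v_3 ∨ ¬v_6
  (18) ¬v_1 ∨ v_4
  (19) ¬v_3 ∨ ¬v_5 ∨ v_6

No satisfying assignment exists.

Case v_5 = True:
  Clause (¬v_5) is falsified — contradiction.
Case v_5 = False:
  (v_1) forces v_1 = True.
  Clause (¬v_1 ∨ v_5) is falsified — contradiction.
Both cases fail, so the formula is unsatisfiable.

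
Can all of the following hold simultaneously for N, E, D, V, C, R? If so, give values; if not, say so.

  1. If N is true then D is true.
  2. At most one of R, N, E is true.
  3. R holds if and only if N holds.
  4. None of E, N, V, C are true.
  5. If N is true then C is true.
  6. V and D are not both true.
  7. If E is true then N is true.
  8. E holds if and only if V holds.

N = False, E = False, D = False, V = False, C = False, R = False

  (1) N=F ⇒ D: vacuous ✓
  (2) {R, N, E}: 0 true — at most one ✓
  (3) R=F, N=F — same ✓
  (4) {E, N, V, C}: 0 true — none ✓
  (5) N=F ⇒ C: vacuous ✓
  (6) V=F, D=F — not both ✓
  (7) E=F ⇒ N: vacuous ✓
  (8) E=F, V=F — same ✓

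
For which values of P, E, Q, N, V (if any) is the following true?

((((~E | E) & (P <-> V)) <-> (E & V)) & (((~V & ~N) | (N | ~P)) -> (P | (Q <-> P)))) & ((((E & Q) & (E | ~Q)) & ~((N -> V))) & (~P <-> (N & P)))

No satisfying assignment exists.

Case P = True: the formula simplifies to (((~E | E) & V) <-> (E & V)) & ((((E & Q) & (E | ~Q)) & ~((N -> V))) & ~N).
  N = True: the conjunct ~N is False.
  N = False: the conjunct ~((N -> V)) becomes ~((False -> V)) = False.
Case P = False: the conjunct ~P <-> (N & P) becomes ~False <-> (N & False) = False.
Both cases fail — unsatisfiable.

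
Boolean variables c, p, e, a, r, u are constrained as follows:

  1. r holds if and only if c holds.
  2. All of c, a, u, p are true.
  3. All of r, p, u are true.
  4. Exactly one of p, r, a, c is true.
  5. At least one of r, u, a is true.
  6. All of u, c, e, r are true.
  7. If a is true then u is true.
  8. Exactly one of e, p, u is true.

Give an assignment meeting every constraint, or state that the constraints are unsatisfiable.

Case p = True:
  (2) forces c = True.
  Constraint (4) is violated (p=T, c=T) — contradiction.
Case p = False:
  Constraint (2) is violated (p=F) — contradiction.
Both cases fail — unsatisfiable.

Unsatisfiable — no assignment works.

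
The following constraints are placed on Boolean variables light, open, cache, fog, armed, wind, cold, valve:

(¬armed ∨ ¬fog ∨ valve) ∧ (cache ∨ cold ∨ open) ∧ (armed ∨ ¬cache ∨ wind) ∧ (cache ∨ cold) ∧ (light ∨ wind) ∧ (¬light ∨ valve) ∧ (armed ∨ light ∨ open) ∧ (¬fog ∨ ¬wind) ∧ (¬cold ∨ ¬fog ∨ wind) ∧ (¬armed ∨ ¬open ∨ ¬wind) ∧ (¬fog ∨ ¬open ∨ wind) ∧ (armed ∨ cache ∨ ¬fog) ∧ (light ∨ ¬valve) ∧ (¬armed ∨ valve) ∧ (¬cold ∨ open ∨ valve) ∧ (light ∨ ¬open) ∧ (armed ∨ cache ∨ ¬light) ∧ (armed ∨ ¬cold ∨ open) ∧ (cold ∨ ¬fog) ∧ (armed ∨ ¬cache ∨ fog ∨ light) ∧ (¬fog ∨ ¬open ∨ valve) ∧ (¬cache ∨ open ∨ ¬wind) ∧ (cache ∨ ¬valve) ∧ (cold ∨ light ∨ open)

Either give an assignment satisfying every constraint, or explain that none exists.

light: True; open: True; cache: True; fog: False; armed: True; wind: False; cold: False; valve: True

Set light = True.
  then (¬light ∨ valve) forces valve = True.
  then (cache ∨ ¬valve) forces cache = True.
Set open = True.
Try fog = True:
  (¬fog ∨ ¬wind) forces wind = False.
  clause (¬fog ∨ ¬open ∨ wind) is falsified — backtrack.
So fog = False.
Set armed = True.
  then (¬armed ∨ ¬open ∨ ¬wind) forces wind = False.
Set cold = False.
All clauses satisfied.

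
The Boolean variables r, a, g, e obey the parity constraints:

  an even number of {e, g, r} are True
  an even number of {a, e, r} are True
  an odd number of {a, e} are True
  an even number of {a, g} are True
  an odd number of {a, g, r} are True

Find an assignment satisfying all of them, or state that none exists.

r = True, a = True, g = True, e = False

{e, g, r}: 2 true → even ✓
{a, e, r}: 2 true → even ✓
{a, e}: 1 true → odd ✓
{a, g}: 2 true → even ✓
{a, g, r}: 3 true → odd ✓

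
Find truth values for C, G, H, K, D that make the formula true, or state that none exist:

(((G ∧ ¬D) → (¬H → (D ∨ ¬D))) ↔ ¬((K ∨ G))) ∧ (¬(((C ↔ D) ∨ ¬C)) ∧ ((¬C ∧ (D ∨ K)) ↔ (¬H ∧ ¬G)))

C=T; G=F; H=T; K=F; D=F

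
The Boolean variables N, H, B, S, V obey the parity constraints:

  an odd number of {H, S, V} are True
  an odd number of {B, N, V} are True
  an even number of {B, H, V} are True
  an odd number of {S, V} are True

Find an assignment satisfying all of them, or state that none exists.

N = True; H = False; B = True; S = False; V = True

{H, S, V}: 1 true → odd ✓
{B, N, V}: 3 true → odd ✓
{B, H, V}: 2 true → even ✓
{S, V}: 1 true → odd ✓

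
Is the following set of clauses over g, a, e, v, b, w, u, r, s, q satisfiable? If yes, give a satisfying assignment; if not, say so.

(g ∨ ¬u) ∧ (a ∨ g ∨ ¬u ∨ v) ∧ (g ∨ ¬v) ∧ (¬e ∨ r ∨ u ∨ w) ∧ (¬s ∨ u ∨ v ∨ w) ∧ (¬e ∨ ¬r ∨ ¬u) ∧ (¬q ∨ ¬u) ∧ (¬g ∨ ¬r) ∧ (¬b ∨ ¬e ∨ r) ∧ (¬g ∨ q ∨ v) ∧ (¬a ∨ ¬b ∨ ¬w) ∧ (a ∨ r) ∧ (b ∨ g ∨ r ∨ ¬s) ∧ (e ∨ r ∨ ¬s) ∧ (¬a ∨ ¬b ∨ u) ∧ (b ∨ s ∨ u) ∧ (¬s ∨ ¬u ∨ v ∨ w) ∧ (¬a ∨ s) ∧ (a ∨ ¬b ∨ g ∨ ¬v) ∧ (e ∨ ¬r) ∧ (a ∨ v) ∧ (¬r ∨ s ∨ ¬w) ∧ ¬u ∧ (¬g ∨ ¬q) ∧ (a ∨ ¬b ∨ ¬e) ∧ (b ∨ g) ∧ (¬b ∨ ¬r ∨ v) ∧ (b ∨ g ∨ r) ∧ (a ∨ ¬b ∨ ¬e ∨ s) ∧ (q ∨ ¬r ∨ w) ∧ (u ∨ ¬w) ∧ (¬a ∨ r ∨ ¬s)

UNSATISFIABLE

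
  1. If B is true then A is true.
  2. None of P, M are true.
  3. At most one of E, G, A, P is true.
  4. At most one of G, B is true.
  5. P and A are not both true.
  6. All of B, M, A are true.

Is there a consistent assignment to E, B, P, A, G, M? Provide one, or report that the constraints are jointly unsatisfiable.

Case M = True:
  Constraint (2) is violated (M=T) — contradiction.
Case M = False:
  Constraint (6) is violated (M=F) — contradiction.
Both cases fail — unsatisfiable.

UNSATISFIABLE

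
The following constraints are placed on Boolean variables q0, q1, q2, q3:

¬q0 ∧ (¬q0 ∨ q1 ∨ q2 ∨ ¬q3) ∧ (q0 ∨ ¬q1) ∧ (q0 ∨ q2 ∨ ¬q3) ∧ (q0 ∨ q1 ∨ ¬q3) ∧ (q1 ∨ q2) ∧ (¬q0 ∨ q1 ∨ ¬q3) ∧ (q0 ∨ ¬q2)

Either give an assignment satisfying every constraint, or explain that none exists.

Unsatisfiable — no assignment works.

Case q0 = True:
  Clause (¬q0) is falsified — contradiction.
Case q0 = False:
  (q0 ∨ ¬q1) forces q1 = False.
  (q0 ∨ q1 ∨ ¬q3) forces q3 = False.
  (q1 ∨ q2) forces q2 = True.
  Clause (q0 ∨ ¬q2) is falsified — contradiction.
Both cases fail, so the formula is unsatisfiable.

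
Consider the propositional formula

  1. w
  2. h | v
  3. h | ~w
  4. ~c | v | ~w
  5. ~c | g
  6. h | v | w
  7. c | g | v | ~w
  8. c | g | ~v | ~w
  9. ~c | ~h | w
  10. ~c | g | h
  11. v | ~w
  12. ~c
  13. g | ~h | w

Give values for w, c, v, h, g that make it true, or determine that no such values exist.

w=T, c=F, v=T, h=T, g=T

Unit clause (w) forces w = True.
In (h | ~w) only h is left, so h = True.
In (v | ~w) only v is left, so v = True.
Unit clause (~c) forces c = False.
In (c | g | ~v | ~w) only g is left, so g = True.
All clauses satisfied.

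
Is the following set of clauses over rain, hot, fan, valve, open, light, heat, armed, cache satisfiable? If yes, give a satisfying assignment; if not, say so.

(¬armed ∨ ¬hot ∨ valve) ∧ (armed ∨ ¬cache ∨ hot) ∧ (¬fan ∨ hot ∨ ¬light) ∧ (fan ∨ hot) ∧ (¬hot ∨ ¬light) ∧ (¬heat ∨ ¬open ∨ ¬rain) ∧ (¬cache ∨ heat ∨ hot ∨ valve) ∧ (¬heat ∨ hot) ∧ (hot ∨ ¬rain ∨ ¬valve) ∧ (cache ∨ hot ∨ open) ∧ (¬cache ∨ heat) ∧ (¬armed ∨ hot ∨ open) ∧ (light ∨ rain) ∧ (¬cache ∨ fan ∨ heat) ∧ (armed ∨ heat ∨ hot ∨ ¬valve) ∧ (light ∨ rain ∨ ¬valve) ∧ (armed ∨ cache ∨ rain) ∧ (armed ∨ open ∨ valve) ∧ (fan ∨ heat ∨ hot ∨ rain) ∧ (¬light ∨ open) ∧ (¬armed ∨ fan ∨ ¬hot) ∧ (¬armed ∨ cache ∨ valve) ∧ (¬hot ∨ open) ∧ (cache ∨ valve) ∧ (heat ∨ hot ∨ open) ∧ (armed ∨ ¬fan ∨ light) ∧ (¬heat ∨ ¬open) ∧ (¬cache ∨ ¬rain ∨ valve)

rain: True, hot: True, fan: True, valve: True, open: True, light: False, heat: False, armed: True, cache: False

Try rain = False:
  (light ∨ rain) forces light = True.
  (¬hot ∨ ¬light) forces hot = False.
  (¬fan ∨ hot ∨ ¬light) forces fan = False.
  clause (fan ∨ hot) is falsified — backtrack.
So rain = True.
Set hot = True.
  then (¬hot ∨ ¬light) forces light = False.
  then (¬hot ∨ open) forces open = True.
  then (¬heat ∨ ¬open) forces heat = False.
  then (¬cache ∨ heat) forces cache = False.
  then (cache ∨ valve) forces valve = True.
Set fan = True.
  then (armed ∨ ¬fan ∨ light) forces armed = True.
All clauses satisfied.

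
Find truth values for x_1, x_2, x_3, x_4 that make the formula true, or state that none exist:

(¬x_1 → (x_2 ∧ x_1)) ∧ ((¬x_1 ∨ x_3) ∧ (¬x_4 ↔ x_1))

x_1 = True, x_2 = False, x_3 = True, x_4 = False

  ¬x_1 → (x_2 ∧ x_1) = True
    ¬x_1 = False
    x_2 ∧ x_1 = False
  (¬x_1 ∨ x_3) ∧ (¬x_4 ↔ x_1) = True
    ¬x_1 ∨ x_3 = True
      ¬x_1 = False
    ¬x_4 ↔ x_1 = True
      ¬x_4 = True
Both conjuncts True, so the formula holds.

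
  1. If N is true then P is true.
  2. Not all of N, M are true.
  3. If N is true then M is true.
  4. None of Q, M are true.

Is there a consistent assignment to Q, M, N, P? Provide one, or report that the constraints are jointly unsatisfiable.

Q = False, M = False, N = False, P = False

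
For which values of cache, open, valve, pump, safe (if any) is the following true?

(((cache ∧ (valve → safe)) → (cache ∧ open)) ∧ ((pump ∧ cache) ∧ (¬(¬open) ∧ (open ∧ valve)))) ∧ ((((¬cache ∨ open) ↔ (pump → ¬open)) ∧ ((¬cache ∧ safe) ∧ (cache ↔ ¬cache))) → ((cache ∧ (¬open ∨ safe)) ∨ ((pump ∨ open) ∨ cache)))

cache = True; open = True; valve = True; pump = True; safe = False

  ((cache ∧ (valve → safe)) → (cache ∧ open)) ∧ ((pump ∧ cache) ∧ (¬(¬open) ∧ (open ∧ valve))) = True
    (cache ∧ (valve → safe)) → (cache ∧ open) = True
      cache ∧ (valve → safe) = False
        valve → safe = False
      cache ∧ open = True
    (pump ∧ cache) ∧ (¬(¬open) ∧ (open ∧ valve)) = True
      pump ∧ cache = True
      ¬(¬open) ∧ (open ∧ valve) = True
        ¬(¬open) = True
          ¬open = False
        open ∧ valve = True
  (((¬cache ∨ open) ↔ (pump → ¬open)) ∧ ((¬cache ∧ safe) ∧ (cache ↔ ¬cache))) → ((cache ∧ (¬open ∨ safe)) ∨ ((pump ∨ open) ∨ cache)) = True
    ((¬cache ∨ open) ↔ (pump → ¬open)) ∧ ((¬cache ∧ safe) ∧ (cache ↔ ¬cache)) = False
      (¬cache ∨ open) ↔ (pump → ¬open) = False
        ¬cache ∨ open = True
          ¬cache = False
        pump → ¬open = False
          ¬open = False
      (¬cache ∧ safe) ∧ (cache ↔ ¬cache) = False
        ¬cache ∧ safe = False
          ¬cache = False
        cache ↔ ¬cache = False
          ¬cache = False
    (cache ∧ (¬open ∨ safe)) ∨ ((pump ∨ open) ∨ cache) = True
      cache ∧ (¬open ∨ safe) = False
        ¬open ∨ safe = False
          ¬open = False
      (pump ∨ open) ∨ cache = True
        pump ∨ open = True
Both conjuncts True, so the formula holds.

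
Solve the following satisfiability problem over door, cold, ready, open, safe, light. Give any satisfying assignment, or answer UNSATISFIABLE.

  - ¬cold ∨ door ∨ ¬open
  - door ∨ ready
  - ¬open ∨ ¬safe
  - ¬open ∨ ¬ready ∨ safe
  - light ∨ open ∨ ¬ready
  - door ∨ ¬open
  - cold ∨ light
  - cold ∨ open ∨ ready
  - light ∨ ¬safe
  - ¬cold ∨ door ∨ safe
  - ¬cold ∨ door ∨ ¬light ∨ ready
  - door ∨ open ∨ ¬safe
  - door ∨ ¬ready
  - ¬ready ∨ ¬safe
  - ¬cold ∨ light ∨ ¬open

door = True, cold = False, ready = False, open = True, safe = False, light = True

Try door = False:
  (door ∨ ready) forces ready = True.
  clause (door ∨ ¬ready) is falsified — backtrack.
So door = True.
Set cold = False.
  then (cold ∨ light) forces light = True.
Set ready = False.
  then (cold ∨ open ∨ ready) forces open = True.
  then (¬open ∨ ¬safe) forces safe = False.
All clauses satisfied.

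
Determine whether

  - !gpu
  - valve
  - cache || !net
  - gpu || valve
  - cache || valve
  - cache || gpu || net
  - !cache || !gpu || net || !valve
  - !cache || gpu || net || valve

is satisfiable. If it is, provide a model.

valve = True, cache = True, gpu = False, net = True

Unit clause (!gpu) forces gpu = False.
Unit clause (valve) forces valve = True.
Try cache = False:
  (cache || !net) forces net = False.
  clause (cache || gpu || net) is falsified — backtrack.
So cache = True.
Set net = True.
Check each clause:
  (!gpu): !gpu holds.
  (valve): valve holds.
  (cache || !net): cache holds.
  (gpu || valve): valve holds.
  (cache || valve): cache holds.
  (cache || gpu || net): cache holds.
  (!cache || !gpu || net || !valve): !gpu holds.
  (!cache || gpu || net || valve): net holds.
All clauses satisfied.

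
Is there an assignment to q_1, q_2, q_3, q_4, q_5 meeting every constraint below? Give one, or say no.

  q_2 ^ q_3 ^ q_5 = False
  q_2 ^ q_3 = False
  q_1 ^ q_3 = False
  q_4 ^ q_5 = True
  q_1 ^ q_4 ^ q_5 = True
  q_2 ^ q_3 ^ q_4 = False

Adding constraints 1, 4, 6 mod 2: every variable appears an even number of times on the left, so the left side is 0.
But the right sides sum to 1 (mod 2). 0 ≠ 1 — the system is inconsistent.

Unsatisfiable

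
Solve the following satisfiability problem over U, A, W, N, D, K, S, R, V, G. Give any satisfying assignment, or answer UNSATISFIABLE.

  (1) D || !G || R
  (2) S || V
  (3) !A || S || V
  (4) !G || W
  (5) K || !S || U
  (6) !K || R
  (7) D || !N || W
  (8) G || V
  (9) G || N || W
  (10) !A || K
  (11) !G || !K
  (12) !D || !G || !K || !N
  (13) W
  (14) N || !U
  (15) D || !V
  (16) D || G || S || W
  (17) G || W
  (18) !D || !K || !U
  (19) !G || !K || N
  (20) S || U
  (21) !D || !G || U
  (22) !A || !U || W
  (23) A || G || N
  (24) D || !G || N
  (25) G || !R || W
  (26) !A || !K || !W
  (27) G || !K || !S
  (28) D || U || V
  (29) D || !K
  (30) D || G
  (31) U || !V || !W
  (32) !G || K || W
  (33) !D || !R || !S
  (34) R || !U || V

U = True; A = False; W = True; N = True; D = True; K = False; S = True; R = False; V = True; G = False

Unit clause (W) forces W = True.
Try U = False:
  (S || U) forces S = True.
  (K || !S || U) forces K = True.
  (!K || R) forces R = True.
  (!G || !K) forces G = False.
  clause (G || !K || !S) is falsified — backtrack.
So U = True.
  then (N || !U) forces N = True.
Set A = False.
Set D = True.
  then (!D || !K || !U) forces K = False.
Set S = True.
  then (!D || !R || !S) forces R = False.
  then (R || !U || V) forces V = True.
Set G = False.
All clauses satisfied.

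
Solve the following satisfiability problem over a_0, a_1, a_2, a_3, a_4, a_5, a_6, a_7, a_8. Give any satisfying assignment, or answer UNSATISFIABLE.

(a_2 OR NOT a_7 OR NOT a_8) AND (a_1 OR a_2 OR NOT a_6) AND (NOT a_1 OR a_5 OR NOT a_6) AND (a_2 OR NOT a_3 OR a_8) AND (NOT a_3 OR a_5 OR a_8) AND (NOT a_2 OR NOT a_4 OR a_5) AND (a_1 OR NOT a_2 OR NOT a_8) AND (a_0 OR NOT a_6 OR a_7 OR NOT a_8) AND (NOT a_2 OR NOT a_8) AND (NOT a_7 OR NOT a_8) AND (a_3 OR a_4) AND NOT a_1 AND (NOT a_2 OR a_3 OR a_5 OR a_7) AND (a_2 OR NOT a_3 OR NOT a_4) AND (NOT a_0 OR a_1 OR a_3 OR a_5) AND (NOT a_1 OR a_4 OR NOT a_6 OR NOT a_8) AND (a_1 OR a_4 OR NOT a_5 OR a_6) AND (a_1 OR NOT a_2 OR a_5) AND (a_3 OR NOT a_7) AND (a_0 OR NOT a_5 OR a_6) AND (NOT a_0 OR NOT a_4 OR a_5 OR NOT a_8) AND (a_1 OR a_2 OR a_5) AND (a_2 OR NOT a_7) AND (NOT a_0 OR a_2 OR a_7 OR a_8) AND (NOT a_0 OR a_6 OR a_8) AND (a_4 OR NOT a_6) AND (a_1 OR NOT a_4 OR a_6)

a_0 = True, a_1 = False, a_2 = True, a_3 = True, a_4 = True, a_5 = True, a_6 = True, a_7 = True, a_8 = False

Unit clause (NOT a_1) forces a_1 = False.
Set a_0 = True.
Try a_2 = False:
  (a_1 OR a_2 OR NOT a_6) forces a_6 = False.
  (a_1 OR a_2 OR a_5) forces a_5 = True.
  (a_1 OR a_4 OR NOT a_5 OR a_6) forces a_4 = True.
  clause (a_1 OR NOT a_4 OR a_6) is falsified — backtrack.
So a_2 = True.
  then (a_1 OR NOT a_2 OR NOT a_8) forces a_8 = False.
  then (a_1 OR NOT a_2 OR a_5) forces a_5 = True.
  then (NOT a_0 OR a_6 OR a_8) forces a_6 = True.
  then (a_4 OR NOT a_6) forces a_4 = True.
Set a_3 = True.
Set a_7 = True.
All clauses satisfied.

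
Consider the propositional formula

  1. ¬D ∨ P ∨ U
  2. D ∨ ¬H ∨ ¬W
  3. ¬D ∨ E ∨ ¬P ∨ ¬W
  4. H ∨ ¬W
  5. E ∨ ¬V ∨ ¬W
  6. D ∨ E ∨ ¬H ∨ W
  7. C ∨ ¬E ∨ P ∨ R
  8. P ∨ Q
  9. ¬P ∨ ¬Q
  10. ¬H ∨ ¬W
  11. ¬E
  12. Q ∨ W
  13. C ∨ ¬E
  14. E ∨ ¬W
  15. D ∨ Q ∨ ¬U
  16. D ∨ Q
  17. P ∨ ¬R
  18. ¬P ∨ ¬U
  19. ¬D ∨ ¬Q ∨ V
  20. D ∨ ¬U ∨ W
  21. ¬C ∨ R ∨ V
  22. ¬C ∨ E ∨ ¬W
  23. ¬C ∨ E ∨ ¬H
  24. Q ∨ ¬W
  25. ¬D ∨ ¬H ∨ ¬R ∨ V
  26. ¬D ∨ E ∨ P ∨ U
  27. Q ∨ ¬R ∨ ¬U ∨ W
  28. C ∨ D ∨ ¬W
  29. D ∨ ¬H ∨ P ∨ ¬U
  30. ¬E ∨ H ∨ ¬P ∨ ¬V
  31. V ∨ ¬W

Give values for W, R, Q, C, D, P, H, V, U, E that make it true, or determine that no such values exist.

Unit clause (¬E) forces E = False.
In (E ∨ ¬W) only ¬W is left, so W = False.
In (Q ∨ W) only Q is left, so Q = True.
In (¬P ∨ ¬Q) only ¬P is left, so P = False.
In (P ∨ ¬R) only ¬R is left, so R = False.
Set C = False.
Set D = False.
  then (D ∨ E ∨ ¬H ∨ W) forces H = False.
  then (D ∨ ¬U ∨ W) forces U = False.
Set V = True.
All clauses satisfied.

W=F; R=F; Q=T; C=F; D=F; P=F; H=F; V=T; U=F; E=F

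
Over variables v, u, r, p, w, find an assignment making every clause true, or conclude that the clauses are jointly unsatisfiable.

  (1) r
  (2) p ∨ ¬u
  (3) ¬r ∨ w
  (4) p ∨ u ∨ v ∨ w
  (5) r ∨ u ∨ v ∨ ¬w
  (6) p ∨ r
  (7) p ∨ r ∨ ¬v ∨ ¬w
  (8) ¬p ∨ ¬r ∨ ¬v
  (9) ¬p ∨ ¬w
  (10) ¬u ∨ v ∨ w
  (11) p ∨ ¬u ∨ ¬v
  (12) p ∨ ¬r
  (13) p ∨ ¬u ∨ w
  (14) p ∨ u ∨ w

Case r = True:
  (¬r ∨ w) forces w = True.
  (¬p ∨ ¬w) forces p = False.
  Clause (p ∨ ¬r) is falsified — contradiction.
Case r = False:
  Clause (r) is falsified — contradiction.
Both cases fail, so the formula is unsatisfiable.

UNSATISFIABLE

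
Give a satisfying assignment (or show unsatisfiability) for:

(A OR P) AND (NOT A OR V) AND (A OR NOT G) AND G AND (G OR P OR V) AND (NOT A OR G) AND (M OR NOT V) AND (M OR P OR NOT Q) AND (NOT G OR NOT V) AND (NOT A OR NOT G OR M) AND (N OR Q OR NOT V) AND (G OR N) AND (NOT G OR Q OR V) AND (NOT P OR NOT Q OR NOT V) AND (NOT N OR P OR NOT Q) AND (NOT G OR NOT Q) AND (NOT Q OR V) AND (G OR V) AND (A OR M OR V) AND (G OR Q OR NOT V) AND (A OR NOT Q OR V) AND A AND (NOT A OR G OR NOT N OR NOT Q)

Unsatisfiable — no assignment works.

Case G = True:
  (A OR NOT G) forces A = True.
  (NOT A OR V) forces V = True.
  Clause (NOT G OR NOT V) is falsified — contradiction.
Case G = False:
  Clause (G) is falsified — contradiction.
Both cases fail, so the formula is unsatisfiable.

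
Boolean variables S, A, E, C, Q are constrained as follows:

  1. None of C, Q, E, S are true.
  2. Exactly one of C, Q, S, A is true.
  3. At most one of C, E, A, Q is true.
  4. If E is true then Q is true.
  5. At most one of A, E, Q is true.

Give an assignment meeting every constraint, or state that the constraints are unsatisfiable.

S=F, A=T, E=F, C=F, Q=F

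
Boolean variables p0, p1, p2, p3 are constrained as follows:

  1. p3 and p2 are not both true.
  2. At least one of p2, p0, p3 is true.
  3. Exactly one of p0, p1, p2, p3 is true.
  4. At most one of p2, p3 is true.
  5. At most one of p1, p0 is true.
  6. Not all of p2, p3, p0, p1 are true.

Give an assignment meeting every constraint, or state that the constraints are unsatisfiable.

p0=F; p1=F; p2=F; p3=T

  (1) p3=T, p2=F — not both ✓
  (2) {p2, p0, p3}: 1 true — at least one ✓
  (3) {p0, p1, p2, p3}: 1 true — exactly one ✓
  (4) {p2, p3}: 1 true — at most one ✓
  (5) {p1, p0}: 0 true — at most one ✓
  (6) {p2, p3, p0, p1}: 1/4 true — not all ✓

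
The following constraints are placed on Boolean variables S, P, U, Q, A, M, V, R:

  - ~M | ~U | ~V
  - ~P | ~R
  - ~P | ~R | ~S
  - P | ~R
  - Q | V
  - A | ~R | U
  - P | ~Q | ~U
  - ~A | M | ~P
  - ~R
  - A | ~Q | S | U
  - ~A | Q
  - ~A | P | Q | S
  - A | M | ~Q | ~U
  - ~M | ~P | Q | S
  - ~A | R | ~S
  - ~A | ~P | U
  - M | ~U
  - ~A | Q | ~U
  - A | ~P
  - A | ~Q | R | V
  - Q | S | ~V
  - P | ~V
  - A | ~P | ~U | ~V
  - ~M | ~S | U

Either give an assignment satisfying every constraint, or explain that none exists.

S=F, P=F, U=F, Q=T, A=T, M=F, V=F, R=F

Unit clause (~R) forces R = False.
Try S = True:
  (~A | R | ~S) forces A = False.
  (A | ~P) forces P = False.
  (P | ~V) forces V = False.
  (Q | V) forces Q = True.
  clause (A | ~Q | R | V) is falsified — backtrack.
So S = False.
Set P = False.
  then (P | ~V) forces V = False.
  then (Q | V) forces Q = True.
  then (P | ~Q | ~U) forces U = False.
  then (A | ~Q | S | U) forces A = True.
Set M = False.
All clauses satisfied.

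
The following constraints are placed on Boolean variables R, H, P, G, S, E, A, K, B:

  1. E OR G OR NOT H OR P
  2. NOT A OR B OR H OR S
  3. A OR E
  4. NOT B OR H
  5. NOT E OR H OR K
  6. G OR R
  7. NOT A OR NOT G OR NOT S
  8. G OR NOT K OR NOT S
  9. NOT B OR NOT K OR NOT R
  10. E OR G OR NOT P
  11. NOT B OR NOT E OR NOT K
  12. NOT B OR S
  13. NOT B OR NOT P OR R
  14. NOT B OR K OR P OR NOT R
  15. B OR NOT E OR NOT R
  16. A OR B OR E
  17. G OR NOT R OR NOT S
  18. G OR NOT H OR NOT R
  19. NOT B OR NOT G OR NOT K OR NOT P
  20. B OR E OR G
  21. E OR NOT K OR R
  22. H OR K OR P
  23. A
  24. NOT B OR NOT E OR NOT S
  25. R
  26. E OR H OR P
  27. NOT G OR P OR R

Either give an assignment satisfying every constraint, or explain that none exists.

Unit clause (A) forces A = True.
Unit clause (R) forces R = True.
Try H = False:
  (NOT B OR H) forces B = False.
  (NOT A OR B OR H OR S) forces S = True.
  (NOT A OR NOT G OR NOT S) forces G = False.
  clause (G OR NOT R OR NOT S) is falsified — backtrack.
So H = True.
  then (G OR NOT H OR NOT R) forces G = True.
  then (NOT A OR NOT G OR NOT S) forces S = False.
  then (NOT B OR S) forces B = False.
  then (B OR NOT E OR NOT R) forces E = False.
Set P = True.
Set K = False.
All clauses satisfied.

R=T, H=T, P=T, G=T, S=F, E=F, A=T, K=F, B=F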